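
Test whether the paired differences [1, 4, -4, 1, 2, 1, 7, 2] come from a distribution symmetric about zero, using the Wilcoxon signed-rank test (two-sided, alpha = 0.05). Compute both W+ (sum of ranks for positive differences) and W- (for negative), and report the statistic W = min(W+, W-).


Step 1: Drop any zero differences (none here) and take |d_i|.
|d| = [1, 4, 4, 1, 2, 1, 7, 2]
Step 2: Midrank |d_i| (ties get averaged ranks).
ranks: |1|->2, |4|->6.5, |4|->6.5, |1|->2, |2|->4.5, |1|->2, |7|->8, |2|->4.5
Step 3: Attach original signs; sum ranks with positive sign and with negative sign.
W+ = 2 + 6.5 + 2 + 4.5 + 2 + 8 + 4.5 = 29.5
W- = 6.5 = 6.5
(Check: W+ + W- = 36 should equal n(n+1)/2 = 36.)
Step 4: Test statistic W = min(W+, W-) = 6.5.
Step 5: Ties in |d|, so use the tie-corrected normal approximation.
        E[W] = n(n+1)/4 = 8*9/4 = 18.
        Tie groups: |d|=1 (t=3), |d|=2 (t=2), |d|=4 (t=2); sum(t^3 - t) = 36.
        Var[W] = n(n+1)(2n+1)/24 - sum(t^3-t)/48 = 1224/24 - 36/48 = 50.25.
        z = (W - E[W]) / sqrt(Var[W]) = (6.5 - 18) / 7.0887 = -1.6223.
        Two-sided p = 2*Phi(z) = 0.104740.
Step 6: alpha = 0.05. fail to reject H0.

W+ = 29.5, W- = 6.5, W = min = 6.5, p = 0.104740, fail to reject H0.


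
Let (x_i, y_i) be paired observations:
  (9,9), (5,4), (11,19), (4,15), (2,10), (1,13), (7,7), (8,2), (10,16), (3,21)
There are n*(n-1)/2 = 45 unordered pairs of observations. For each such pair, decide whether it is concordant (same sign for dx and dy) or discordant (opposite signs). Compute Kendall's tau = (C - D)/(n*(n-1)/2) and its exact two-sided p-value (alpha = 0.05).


Step 1: Enumerate the 45 unordered pairs (i,j) with i<j and classify each by sign(x_j-x_i) * sign(y_j-y_i).
  (1,2):dx=-4,dy=-5->C; (1,3):dx=+2,dy=+10->C; (1,4):dx=-5,dy=+6->D; (1,5):dx=-7,dy=+1->D
  (1,6):dx=-8,dy=+4->D; (1,7):dx=-2,dy=-2->C; (1,8):dx=-1,dy=-7->C; (1,9):dx=+1,dy=+7->C
  (1,10):dx=-6,dy=+12->D; (2,3):dx=+6,dy=+15->C; (2,4):dx=-1,dy=+11->D; (2,5):dx=-3,dy=+6->D
  (2,6):dx=-4,dy=+9->D; (2,7):dx=+2,dy=+3->C; (2,8):dx=+3,dy=-2->D; (2,9):dx=+5,dy=+12->C
  (2,10):dx=-2,dy=+17->D; (3,4):dx=-7,dy=-4->C; (3,5):dx=-9,dy=-9->C; (3,6):dx=-10,dy=-6->C
  (3,7):dx=-4,dy=-12->C; (3,8):dx=-3,dy=-17->C; (3,9):dx=-1,dy=-3->C; (3,10):dx=-8,dy=+2->D
  (4,5):dx=-2,dy=-5->C; (4,6):dx=-3,dy=-2->C; (4,7):dx=+3,dy=-8->D; (4,8):dx=+4,dy=-13->D
  (4,9):dx=+6,dy=+1->C; (4,10):dx=-1,dy=+6->D; (5,6):dx=-1,dy=+3->D; (5,7):dx=+5,dy=-3->D
  (5,8):dx=+6,dy=-8->D; (5,9):dx=+8,dy=+6->C; (5,10):dx=+1,dy=+11->C; (6,7):dx=+6,dy=-6->D
  (6,8):dx=+7,dy=-11->D; (6,9):dx=+9,dy=+3->C; (6,10):dx=+2,dy=+8->C; (7,8):dx=+1,dy=-5->D
  (7,9):dx=+3,dy=+9->C; (7,10):dx=-4,dy=+14->D; (8,9):dx=+2,dy=+14->C; (8,10):dx=-5,dy=+19->D
  (9,10):dx=-7,dy=+5->D
Step 2: C = 23, D = 22, total pairs = 45.
Step 3: tau = (C - D)/(n(n-1)/2) = (23 - 22)/45 = 0.022222.
Step 4: Exact two-sided p-value (enumerate n! = 3628800 permutations of y under H0): p = 1.000000.
Step 5: alpha = 0.05. fail to reject H0.

tau_b = 0.0222 (C=23, D=22), p = 1.000000, fail to reject H0.


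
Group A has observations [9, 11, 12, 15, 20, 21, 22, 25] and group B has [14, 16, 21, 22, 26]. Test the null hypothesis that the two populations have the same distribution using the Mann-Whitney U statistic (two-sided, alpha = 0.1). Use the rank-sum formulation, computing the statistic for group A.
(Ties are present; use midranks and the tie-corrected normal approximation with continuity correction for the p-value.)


Step 1: Combine and sort all 13 observations; assign midranks.
sorted (value, group): (9,X), (11,X), (12,X), (14,Y), (15,X), (16,Y), (20,X), (21,X), (21,Y), (22,X), (22,Y), (25,X), (26,Y)
ranks: 9->1, 11->2, 12->3, 14->4, 15->5, 16->6, 20->7, 21->8.5, 21->8.5, 22->10.5, 22->10.5, 25->12, 26->13
Step 2: Rank sum for X: R1 = 1 + 2 + 3 + 5 + 7 + 8.5 + 10.5 + 12 = 49.
Step 3: U_X = R1 - n1(n1+1)/2 = 49 - 8*9/2 = 49 - 36 = 13.
       U_Y = n1*n2 - U_X = 40 - 13 = 27.
Step 4: Ties are present, so use the tie-corrected normal approximation (with continuity correction) for the p-value.
Step 5: p-value = 0.340019; compare to alpha = 0.1. fail to reject H0.

U_X = 13, p = 0.340019, fail to reject H0 at alpha = 0.1.


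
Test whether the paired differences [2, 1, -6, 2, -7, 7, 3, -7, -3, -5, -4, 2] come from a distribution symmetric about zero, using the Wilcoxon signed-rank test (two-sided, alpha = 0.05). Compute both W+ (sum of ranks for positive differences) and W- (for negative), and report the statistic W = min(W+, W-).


Step 1: Drop any zero differences (none here) and take |d_i|.
|d| = [2, 1, 6, 2, 7, 7, 3, 7, 3, 5, 4, 2]
Step 2: Midrank |d_i| (ties get averaged ranks).
ranks: |2|->3, |1|->1, |6|->9, |2|->3, |7|->11, |7|->11, |3|->5.5, |7|->11, |3|->5.5, |5|->8, |4|->7, |2|->3
Step 3: Attach original signs; sum ranks with positive sign and with negative sign.
W+ = 3 + 1 + 3 + 11 + 5.5 + 3 = 26.5
W- = 9 + 11 + 11 + 5.5 + 8 + 7 = 51.5
(Check: W+ + W- = 78 should equal n(n+1)/2 = 78.)
Step 4: Test statistic W = min(W+, W-) = 26.5.
Step 5: Ties in |d|, so use the tie-corrected normal approximation.
        E[W] = n(n+1)/4 = 12*13/4 = 39.
        Tie groups: |d|=2 (t=3), |d|=3 (t=2), |d|=7 (t=3); sum(t^3 - t) = 54.
        Var[W] = n(n+1)(2n+1)/24 - sum(t^3-t)/48 = 3900/24 - 54/48 = 161.375.
        z = (W - E[W]) / sqrt(Var[W]) = (26.5 - 39) / 12.7033 = -0.9840.
        Two-sided p = 2*Phi(z) = 0.325119.
Step 6: alpha = 0.05. fail to reject H0.

W+ = 26.5, W- = 51.5, W = min = 26.5, p = 0.325119, fail to reject H0.


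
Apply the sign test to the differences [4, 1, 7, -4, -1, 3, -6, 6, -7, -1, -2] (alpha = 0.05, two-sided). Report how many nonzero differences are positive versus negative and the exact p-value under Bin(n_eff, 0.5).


Step 1: Discard zero differences. Original n = 11; n_eff = number of nonzero differences = 11.
Nonzero differences (with sign): +4, +1, +7, -4, -1, +3, -6, +6, -7, -1, -2
Step 2: Count signs: positive = 5, negative = 6.
Step 3: Under H0: P(positive) = 0.5, so the number of positives S ~ Bin(11, 0.5).
Step 4: Two-sided exact p-value = sum of Bin(11,0.5) probabilities at or below the observed probability = 1.000000.
Step 5: alpha = 0.05. fail to reject H0.

n_eff = 11, pos = 5, neg = 6, p = 1.000000, fail to reject H0.


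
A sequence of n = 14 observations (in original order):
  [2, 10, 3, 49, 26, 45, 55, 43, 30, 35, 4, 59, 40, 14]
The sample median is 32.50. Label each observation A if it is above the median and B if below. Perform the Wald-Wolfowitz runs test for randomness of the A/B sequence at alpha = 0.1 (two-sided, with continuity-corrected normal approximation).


Step 1: Compute median = 32.50; label A = above, B = below.
Labels in order: BBBABAAABABAAB  (n_A = 7, n_B = 7)
Step 2: Count runs R = 9.
Step 3: Under H0 (random ordering), E[R] = 2*n_A*n_B/(n_A+n_B) + 1 = 2*7*7/14 + 1 = 8.0000.
        Var[R] = 2*n_A*n_B*(2*n_A*n_B - n_A - n_B) / ((n_A+n_B)^2 * (n_A+n_B-1)) = 8232/2548 = 3.2308.
        SD[R] = 1.7974.
Step 4: Continuity-corrected z = (R - 0.5 - E[R]) / SD[R] = (9 - 0.5 - 8.0000) / 1.7974 = 0.2782.
Step 5: Two-sided p-value via normal approximation = 2*(1 - Phi(|z|)) = 0.780879.
Step 6: alpha = 0.1. fail to reject H0.

R = 9, z = 0.2782, p = 0.780879, fail to reject H0.


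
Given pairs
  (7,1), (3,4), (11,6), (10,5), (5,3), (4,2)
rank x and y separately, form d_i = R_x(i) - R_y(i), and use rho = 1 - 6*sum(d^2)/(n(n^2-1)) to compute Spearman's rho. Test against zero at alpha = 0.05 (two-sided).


Step 1: Rank x and y separately (midranks; no ties here).
rank(x): 7->4, 3->1, 11->6, 10->5, 5->3, 4->2
rank(y): 1->1, 4->4, 6->6, 5->5, 3->3, 2->2
Step 2: d_i = R_x(i) - R_y(i); compute d_i^2.
  (4-1)^2=9, (1-4)^2=9, (6-6)^2=0, (5-5)^2=0, (3-3)^2=0, (2-2)^2=0
sum(d^2) = 18.
Step 3: rho = 1 - 6*18 / (6*(6^2 - 1)) = 1 - 108/210 = 0.485714.
Step 4: Under H0, t = rho * sqrt((n-2)/(1-rho^2)) = 1.1113 ~ t(4).
Step 5: Two-sided p-value from the t-distribution with 4 df = 0.328723.
Step 6: alpha = 0.05. fail to reject H0.

rho = 0.4857, p = 0.328723, fail to reject H0 at alpha = 0.05.


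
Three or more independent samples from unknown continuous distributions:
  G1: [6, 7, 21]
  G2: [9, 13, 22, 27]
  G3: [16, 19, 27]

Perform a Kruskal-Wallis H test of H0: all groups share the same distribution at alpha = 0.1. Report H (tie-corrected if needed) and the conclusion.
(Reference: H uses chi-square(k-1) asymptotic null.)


Step 1: Combine all N = 10 observations and assign midranks.
sorted (value, group, rank): (6,G1,1), (7,G1,2), (9,G2,3), (13,G2,4), (16,G3,5), (19,G3,6), (21,G1,7), (22,G2,8), (27,G2,9.5), (27,G3,9.5)
Step 2: Sum ranks within each group.
R_1 = 10 (n_1 = 3)
R_2 = 24.5 (n_2 = 4)
R_3 = 20.5 (n_3 = 3)
Step 3: H = 12/(N(N+1)) * sum(R_i^2/n_i) - 3(N+1)
     = 12/(10*11) * (10^2/3 + 24.5^2/4 + 20.5^2/3) - 3*11
     = 0.109091 * 323.479 - 33
     = 2.288636.
Step 4: Ties present; correction factor C = 1 - 6/(10^3 - 10) = 0.993939. Corrected H = 2.288636 / 0.993939 = 2.302591.
Step 5: Under H0, H ~ chi^2(2); p-value = 0.316227.
Step 6: alpha = 0.1. fail to reject H0.

H = 2.3026, df = 2, p = 0.316227, fail to reject H0.


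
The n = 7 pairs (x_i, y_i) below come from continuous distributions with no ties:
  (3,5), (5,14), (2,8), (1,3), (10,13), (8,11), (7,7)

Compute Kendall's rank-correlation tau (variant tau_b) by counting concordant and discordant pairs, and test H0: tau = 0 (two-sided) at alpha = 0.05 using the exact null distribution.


Step 1: Enumerate the 21 unordered pairs (i,j) with i<j and classify each by sign(x_j-x_i) * sign(y_j-y_i).
  (1,2):dx=+2,dy=+9->C; (1,3):dx=-1,dy=+3->D; (1,4):dx=-2,dy=-2->C; (1,5):dx=+7,dy=+8->C
  (1,6):dx=+5,dy=+6->C; (1,7):dx=+4,dy=+2->C; (2,3):dx=-3,dy=-6->C; (2,4):dx=-4,dy=-11->C
  (2,5):dx=+5,dy=-1->D; (2,6):dx=+3,dy=-3->D; (2,7):dx=+2,dy=-7->D; (3,4):dx=-1,dy=-5->C
  (3,5):dx=+8,dy=+5->C; (3,6):dx=+6,dy=+3->C; (3,7):dx=+5,dy=-1->D; (4,5):dx=+9,dy=+10->C
  (4,6):dx=+7,dy=+8->C; (4,7):dx=+6,dy=+4->C; (5,6):dx=-2,dy=-2->C; (5,7):dx=-3,dy=-6->C
  (6,7):dx=-1,dy=-4->C
Step 2: C = 16, D = 5, total pairs = 21.
Step 3: tau = (C - D)/(n(n-1)/2) = (16 - 5)/21 = 0.523810.
Step 4: Exact two-sided p-value (enumerate n! = 5040 permutations of y under H0): p = 0.136111.
Step 5: alpha = 0.05. fail to reject H0.

tau_b = 0.5238 (C=16, D=5), p = 0.136111, fail to reject H0.


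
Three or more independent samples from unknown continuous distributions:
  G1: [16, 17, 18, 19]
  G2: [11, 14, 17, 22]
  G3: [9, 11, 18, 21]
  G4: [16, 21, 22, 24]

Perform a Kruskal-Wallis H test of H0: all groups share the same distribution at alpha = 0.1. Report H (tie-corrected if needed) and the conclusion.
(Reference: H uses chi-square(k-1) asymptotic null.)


Step 1: Combine all N = 16 observations and assign midranks.
sorted (value, group, rank): (9,G3,1), (11,G2,2.5), (11,G3,2.5), (14,G2,4), (16,G1,5.5), (16,G4,5.5), (17,G1,7.5), (17,G2,7.5), (18,G1,9.5), (18,G3,9.5), (19,G1,11), (21,G3,12.5), (21,G4,12.5), (22,G2,14.5), (22,G4,14.5), (24,G4,16)
Step 2: Sum ranks within each group.
R_1 = 33.5 (n_1 = 4)
R_2 = 28.5 (n_2 = 4)
R_3 = 25.5 (n_3 = 4)
R_4 = 48.5 (n_4 = 4)
Step 3: H = 12/(N(N+1)) * sum(R_i^2/n_i) - 3(N+1)
     = 12/(16*17) * (33.5^2/4 + 28.5^2/4 + 25.5^2/4 + 48.5^2/4) - 3*17
     = 0.044118 * 1234.25 - 51
     = 3.452206.
Step 4: Ties present; correction factor C = 1 - 36/(16^3 - 16) = 0.991176. Corrected H = 3.452206 / 0.991176 = 3.482938.
Step 5: Under H0, H ~ chi^2(3); p-value = 0.322982.
Step 6: alpha = 0.1. fail to reject H0.

H = 3.4829, df = 3, p = 0.322982, fail to reject H0.


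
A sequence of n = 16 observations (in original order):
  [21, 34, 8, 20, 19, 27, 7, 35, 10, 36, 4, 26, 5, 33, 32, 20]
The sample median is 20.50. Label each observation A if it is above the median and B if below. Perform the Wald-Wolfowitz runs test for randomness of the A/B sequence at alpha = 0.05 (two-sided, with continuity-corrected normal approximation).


Step 1: Compute median = 20.50; label A = above, B = below.
Labels in order: AABBBABABABABAAB  (n_A = 8, n_B = 8)
Step 2: Count runs R = 12.
Step 3: Under H0 (random ordering), E[R] = 2*n_A*n_B/(n_A+n_B) + 1 = 2*8*8/16 + 1 = 9.0000.
        Var[R] = 2*n_A*n_B*(2*n_A*n_B - n_A - n_B) / ((n_A+n_B)^2 * (n_A+n_B-1)) = 14336/3840 = 3.7333.
        SD[R] = 1.9322.
Step 4: Continuity-corrected z = (R - 0.5 - E[R]) / SD[R] = (12 - 0.5 - 9.0000) / 1.9322 = 1.2939.
Step 5: Two-sided p-value via normal approximation = 2*(1 - Phi(|z|)) = 0.195709.
Step 6: alpha = 0.05. fail to reject H0.

R = 12, z = 1.2939, p = 0.195709, fail to reject H0.


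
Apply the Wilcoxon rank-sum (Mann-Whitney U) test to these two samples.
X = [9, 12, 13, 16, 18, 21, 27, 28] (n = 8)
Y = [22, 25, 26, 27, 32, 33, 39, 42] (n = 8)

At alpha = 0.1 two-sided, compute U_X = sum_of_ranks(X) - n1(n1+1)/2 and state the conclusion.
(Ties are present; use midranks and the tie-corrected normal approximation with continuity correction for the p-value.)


Step 1: Combine and sort all 16 observations; assign midranks.
sorted (value, group): (9,X), (12,X), (13,X), (16,X), (18,X), (21,X), (22,Y), (25,Y), (26,Y), (27,X), (27,Y), (28,X), (32,Y), (33,Y), (39,Y), (42,Y)
ranks: 9->1, 12->2, 13->3, 16->4, 18->5, 21->6, 22->7, 25->8, 26->9, 27->10.5, 27->10.5, 28->12, 32->13, 33->14, 39->15, 42->16
Step 2: Rank sum for X: R1 = 1 + 2 + 3 + 4 + 5 + 6 + 10.5 + 12 = 43.5.
Step 3: U_X = R1 - n1(n1+1)/2 = 43.5 - 8*9/2 = 43.5 - 36 = 7.5.
       U_Y = n1*n2 - U_X = 64 - 7.5 = 56.5.
Step 4: Ties are present, so use the tie-corrected normal approximation (with continuity correction) for the p-value.
Step 5: p-value = 0.011657; compare to alpha = 0.1. reject H0.

U_X = 7.5, p = 0.011657, reject H0 at alpha = 0.1.


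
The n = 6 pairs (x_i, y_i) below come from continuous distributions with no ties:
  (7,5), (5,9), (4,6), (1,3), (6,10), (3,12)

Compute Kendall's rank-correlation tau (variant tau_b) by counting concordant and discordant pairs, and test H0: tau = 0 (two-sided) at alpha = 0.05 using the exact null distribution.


Step 1: Enumerate the 15 unordered pairs (i,j) with i<j and classify each by sign(x_j-x_i) * sign(y_j-y_i).
  (1,2):dx=-2,dy=+4->D; (1,3):dx=-3,dy=+1->D; (1,4):dx=-6,dy=-2->C; (1,5):dx=-1,dy=+5->D
  (1,6):dx=-4,dy=+7->D; (2,3):dx=-1,dy=-3->C; (2,4):dx=-4,dy=-6->C; (2,5):dx=+1,dy=+1->C
  (2,6):dx=-2,dy=+3->D; (3,4):dx=-3,dy=-3->C; (3,5):dx=+2,dy=+4->C; (3,6):dx=-1,dy=+6->D
  (4,5):dx=+5,dy=+7->C; (4,6):dx=+2,dy=+9->C; (5,6):dx=-3,dy=+2->D
Step 2: C = 8, D = 7, total pairs = 15.
Step 3: tau = (C - D)/(n(n-1)/2) = (8 - 7)/15 = 0.066667.
Step 4: Exact two-sided p-value (enumerate n! = 720 permutations of y under H0): p = 1.000000.
Step 5: alpha = 0.05. fail to reject H0.

tau_b = 0.0667 (C=8, D=7), p = 1.000000, fail to reject H0.


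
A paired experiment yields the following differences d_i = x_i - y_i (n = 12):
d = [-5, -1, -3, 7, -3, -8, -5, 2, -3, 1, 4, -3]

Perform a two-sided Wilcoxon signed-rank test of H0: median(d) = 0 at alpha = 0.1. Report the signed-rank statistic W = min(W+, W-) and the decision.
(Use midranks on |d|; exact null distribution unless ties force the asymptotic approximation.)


Step 1: Drop any zero differences (none here) and take |d_i|.
|d| = [5, 1, 3, 7, 3, 8, 5, 2, 3, 1, 4, 3]
Step 2: Midrank |d_i| (ties get averaged ranks).
ranks: |5|->9.5, |1|->1.5, |3|->5.5, |7|->11, |3|->5.5, |8|->12, |5|->9.5, |2|->3, |3|->5.5, |1|->1.5, |4|->8, |3|->5.5
Step 3: Attach original signs; sum ranks with positive sign and with negative sign.
W+ = 11 + 3 + 1.5 + 8 = 23.5
W- = 9.5 + 1.5 + 5.5 + 5.5 + 12 + 9.5 + 5.5 + 5.5 = 54.5
(Check: W+ + W- = 78 should equal n(n+1)/2 = 78.)
Step 4: Test statistic W = min(W+, W-) = 23.5.
Step 5: Ties in |d|, so use the tie-corrected normal approximation.
        E[W] = n(n+1)/4 = 12*13/4 = 39.
        Tie groups: |d|=1 (t=2), |d|=3 (t=4), |d|=5 (t=2); sum(t^3 - t) = 72.
        Var[W] = n(n+1)(2n+1)/24 - sum(t^3-t)/48 = 3900/24 - 72/48 = 161.
        z = (W - E[W]) / sqrt(Var[W]) = (23.5 - 39) / 12.6886 = -1.2216.
        Two-sided p = 2*Phi(z) = 0.221870.
Step 6: alpha = 0.1. fail to reject H0.

W+ = 23.5, W- = 54.5, W = min = 23.5, p = 0.221870, fail to reject H0.


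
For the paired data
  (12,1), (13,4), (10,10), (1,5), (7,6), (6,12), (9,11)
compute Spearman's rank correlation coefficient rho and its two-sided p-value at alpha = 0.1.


Step 1: Rank x and y separately (midranks; no ties here).
rank(x): 12->6, 13->7, 10->5, 1->1, 7->3, 6->2, 9->4
rank(y): 1->1, 4->2, 10->5, 5->3, 6->4, 12->7, 11->6
Step 2: d_i = R_x(i) - R_y(i); compute d_i^2.
  (6-1)^2=25, (7-2)^2=25, (5-5)^2=0, (1-3)^2=4, (3-4)^2=1, (2-7)^2=25, (4-6)^2=4
sum(d^2) = 84.
Step 3: rho = 1 - 6*84 / (7*(7^2 - 1)) = 1 - 504/336 = -0.500000.
Step 4: Under H0, t = rho * sqrt((n-2)/(1-rho^2)) = -1.2910 ~ t(5).
Step 5: Two-sided p-value from the t-distribution with 5 df = 0.253170.
Step 6: alpha = 0.1. fail to reject H0.

rho = -0.5000, p = 0.253170, fail to reject H0 at alpha = 0.1.


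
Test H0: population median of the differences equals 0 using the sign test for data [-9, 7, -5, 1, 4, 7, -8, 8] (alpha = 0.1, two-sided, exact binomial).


Step 1: Discard zero differences. Original n = 8; n_eff = number of nonzero differences = 8.
Nonzero differences (with sign): -9, +7, -5, +1, +4, +7, -8, +8
Step 2: Count signs: positive = 5, negative = 3.
Step 3: Under H0: P(positive) = 0.5, so the number of positives S ~ Bin(8, 0.5).
Step 4: Two-sided exact p-value = sum of Bin(8,0.5) probabilities at or below the observed probability = 0.726562.
Step 5: alpha = 0.1. fail to reject H0.

n_eff = 8, pos = 5, neg = 3, p = 0.726562, fail to reject H0.


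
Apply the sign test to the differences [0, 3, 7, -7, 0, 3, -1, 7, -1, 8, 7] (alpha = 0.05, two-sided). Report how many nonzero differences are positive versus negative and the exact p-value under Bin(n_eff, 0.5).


Step 1: Discard zero differences. Original n = 11; n_eff = number of nonzero differences = 9.
Nonzero differences (with sign): +3, +7, -7, +3, -1, +7, -1, +8, +7
Step 2: Count signs: positive = 6, negative = 3.
Step 3: Under H0: P(positive) = 0.5, so the number of positives S ~ Bin(9, 0.5).
Step 4: Two-sided exact p-value = sum of Bin(9,0.5) probabilities at or below the observed probability = 0.507812.
Step 5: alpha = 0.05. fail to reject H0.

n_eff = 9, pos = 6, neg = 3, p = 0.507812, fail to reject H0.


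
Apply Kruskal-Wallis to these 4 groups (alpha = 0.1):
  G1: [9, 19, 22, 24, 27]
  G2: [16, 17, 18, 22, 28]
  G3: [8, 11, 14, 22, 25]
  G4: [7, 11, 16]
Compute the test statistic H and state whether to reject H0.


Step 1: Combine all N = 18 observations and assign midranks.
sorted (value, group, rank): (7,G4,1), (8,G3,2), (9,G1,3), (11,G3,4.5), (11,G4,4.5), (14,G3,6), (16,G2,7.5), (16,G4,7.5), (17,G2,9), (18,G2,10), (19,G1,11), (22,G1,13), (22,G2,13), (22,G3,13), (24,G1,15), (25,G3,16), (27,G1,17), (28,G2,18)
Step 2: Sum ranks within each group.
R_1 = 59 (n_1 = 5)
R_2 = 57.5 (n_2 = 5)
R_3 = 41.5 (n_3 = 5)
R_4 = 13 (n_4 = 3)
Step 3: H = 12/(N(N+1)) * sum(R_i^2/n_i) - 3(N+1)
     = 12/(18*19) * (59^2/5 + 57.5^2/5 + 41.5^2/5 + 13^2/3) - 3*19
     = 0.035088 * 1758.23 - 57
     = 4.692398.
Step 4: Ties present; correction factor C = 1 - 36/(18^3 - 18) = 0.993808. Corrected H = 4.692398 / 0.993808 = 4.721634.
Step 5: Under H0, H ~ chi^2(3); p-value = 0.193353.
Step 6: alpha = 0.1. fail to reject H0.

H = 4.7216, df = 3, p = 0.193353, fail to reject H0.


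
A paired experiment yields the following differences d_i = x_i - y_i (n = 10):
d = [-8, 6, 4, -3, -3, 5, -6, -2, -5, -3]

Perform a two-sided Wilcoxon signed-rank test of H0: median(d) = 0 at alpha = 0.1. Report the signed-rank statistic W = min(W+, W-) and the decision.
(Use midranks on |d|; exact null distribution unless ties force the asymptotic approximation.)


Step 1: Drop any zero differences (none here) and take |d_i|.
|d| = [8, 6, 4, 3, 3, 5, 6, 2, 5, 3]
Step 2: Midrank |d_i| (ties get averaged ranks).
ranks: |8|->10, |6|->8.5, |4|->5, |3|->3, |3|->3, |5|->6.5, |6|->8.5, |2|->1, |5|->6.5, |3|->3
Step 3: Attach original signs; sum ranks with positive sign and with negative sign.
W+ = 8.5 + 5 + 6.5 = 20
W- = 10 + 3 + 3 + 8.5 + 1 + 6.5 + 3 = 35
(Check: W+ + W- = 55 should equal n(n+1)/2 = 55.)
Step 4: Test statistic W = min(W+, W-) = 20.
Step 5: Ties in |d|, so use the tie-corrected normal approximation.
        E[W] = n(n+1)/4 = 10*11/4 = 27.5.
        Tie groups: |d|=3 (t=3), |d|=5 (t=2), |d|=6 (t=2); sum(t^3 - t) = 36.
        Var[W] = n(n+1)(2n+1)/24 - sum(t^3-t)/48 = 2310/24 - 36/48 = 95.5.
        z = (W - E[W]) / sqrt(Var[W]) = (20 - 27.5) / 9.7724 = -0.7675.
        Two-sided p = 2*Phi(z) = 0.442804.
Step 6: alpha = 0.1. fail to reject H0.

W+ = 20, W- = 35, W = min = 20, p = 0.442804, fail to reject H0.


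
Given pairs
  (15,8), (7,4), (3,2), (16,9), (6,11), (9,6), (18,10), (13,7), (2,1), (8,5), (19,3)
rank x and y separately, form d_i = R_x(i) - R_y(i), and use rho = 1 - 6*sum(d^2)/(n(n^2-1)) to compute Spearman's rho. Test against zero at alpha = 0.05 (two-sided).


Step 1: Rank x and y separately (midranks; no ties here).
rank(x): 15->8, 7->4, 3->2, 16->9, 6->3, 9->6, 18->10, 13->7, 2->1, 8->5, 19->11
rank(y): 8->8, 4->4, 2->2, 9->9, 11->11, 6->6, 10->10, 7->7, 1->1, 5->5, 3->3
Step 2: d_i = R_x(i) - R_y(i); compute d_i^2.
  (8-8)^2=0, (4-4)^2=0, (2-2)^2=0, (9-9)^2=0, (3-11)^2=64, (6-6)^2=0, (10-10)^2=0, (7-7)^2=0, (1-1)^2=0, (5-5)^2=0, (11-3)^2=64
sum(d^2) = 128.
Step 3: rho = 1 - 6*128 / (11*(11^2 - 1)) = 1 - 768/1320 = 0.418182.
Step 4: Under H0, t = rho * sqrt((n-2)/(1-rho^2)) = 1.3811 ~ t(9).
Step 5: Two-sided p-value from the t-distribution with 9 df = 0.200570.
Step 6: alpha = 0.05. fail to reject H0.

rho = 0.4182, p = 0.200570, fail to reject H0 at alpha = 0.05.


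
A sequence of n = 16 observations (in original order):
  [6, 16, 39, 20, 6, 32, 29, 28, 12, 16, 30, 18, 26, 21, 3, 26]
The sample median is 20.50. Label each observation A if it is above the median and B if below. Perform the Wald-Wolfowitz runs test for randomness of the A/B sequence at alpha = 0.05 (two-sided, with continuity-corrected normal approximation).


Step 1: Compute median = 20.50; label A = above, B = below.
Labels in order: BBABBAAABBABAABA  (n_A = 8, n_B = 8)
Step 2: Count runs R = 10.
Step 3: Under H0 (random ordering), E[R] = 2*n_A*n_B/(n_A+n_B) + 1 = 2*8*8/16 + 1 = 9.0000.
        Var[R] = 2*n_A*n_B*(2*n_A*n_B - n_A - n_B) / ((n_A+n_B)^2 * (n_A+n_B-1)) = 14336/3840 = 3.7333.
        SD[R] = 1.9322.
Step 4: Continuity-corrected z = (R - 0.5 - E[R]) / SD[R] = (10 - 0.5 - 9.0000) / 1.9322 = 0.2588.
Step 5: Two-sided p-value via normal approximation = 2*(1 - Phi(|z|)) = 0.795809.
Step 6: alpha = 0.05. fail to reject H0.

R = 10, z = 0.2588, p = 0.795809, fail to reject H0.


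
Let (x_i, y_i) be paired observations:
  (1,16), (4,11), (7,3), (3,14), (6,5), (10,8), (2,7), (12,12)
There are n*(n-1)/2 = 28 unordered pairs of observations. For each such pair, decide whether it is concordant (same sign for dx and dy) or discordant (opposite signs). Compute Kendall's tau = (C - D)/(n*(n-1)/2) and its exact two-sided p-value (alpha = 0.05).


Step 1: Enumerate the 28 unordered pairs (i,j) with i<j and classify each by sign(x_j-x_i) * sign(y_j-y_i).
  (1,2):dx=+3,dy=-5->D; (1,3):dx=+6,dy=-13->D; (1,4):dx=+2,dy=-2->D; (1,5):dx=+5,dy=-11->D
  (1,6):dx=+9,dy=-8->D; (1,7):dx=+1,dy=-9->D; (1,8):dx=+11,dy=-4->D; (2,3):dx=+3,dy=-8->D
  (2,4):dx=-1,dy=+3->D; (2,5):dx=+2,dy=-6->D; (2,6):dx=+6,dy=-3->D; (2,7):dx=-2,dy=-4->C
  (2,8):dx=+8,dy=+1->C; (3,4):dx=-4,dy=+11->D; (3,5):dx=-1,dy=+2->D; (3,6):dx=+3,dy=+5->C
  (3,7):dx=-5,dy=+4->D; (3,8):dx=+5,dy=+9->C; (4,5):dx=+3,dy=-9->D; (4,6):dx=+7,dy=-6->D
  (4,7):dx=-1,dy=-7->C; (4,8):dx=+9,dy=-2->D; (5,6):dx=+4,dy=+3->C; (5,7):dx=-4,dy=+2->D
  (5,8):dx=+6,dy=+7->C; (6,7):dx=-8,dy=-1->C; (6,8):dx=+2,dy=+4->C; (7,8):dx=+10,dy=+5->C
Step 2: C = 10, D = 18, total pairs = 28.
Step 3: tau = (C - D)/(n(n-1)/2) = (10 - 18)/28 = -0.285714.
Step 4: Exact two-sided p-value (enumerate n! = 40320 permutations of y under H0): p = 0.398760.
Step 5: alpha = 0.05. fail to reject H0.

tau_b = -0.2857 (C=10, D=18), p = 0.398760, fail to reject H0.


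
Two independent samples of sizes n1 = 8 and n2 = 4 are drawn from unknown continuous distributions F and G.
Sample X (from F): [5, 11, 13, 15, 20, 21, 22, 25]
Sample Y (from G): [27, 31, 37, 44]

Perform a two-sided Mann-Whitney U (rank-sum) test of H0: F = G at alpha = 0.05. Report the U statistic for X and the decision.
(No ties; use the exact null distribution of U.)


Step 1: Combine and sort all 12 observations; assign midranks.
sorted (value, group): (5,X), (11,X), (13,X), (15,X), (20,X), (21,X), (22,X), (25,X), (27,Y), (31,Y), (37,Y), (44,Y)
ranks: 5->1, 11->2, 13->3, 15->4, 20->5, 21->6, 22->7, 25->8, 27->9, 31->10, 37->11, 44->12
Step 2: Rank sum for X: R1 = 1 + 2 + 3 + 4 + 5 + 6 + 7 + 8 = 36.
Step 3: U_X = R1 - n1(n1+1)/2 = 36 - 8*9/2 = 36 - 36 = 0.
       U_Y = n1*n2 - U_X = 32 - 0 = 32.
Step 4: No ties, so the exact null distribution of U (based on enumerating the C(12,8) = 495 equally likely rank assignments) gives the two-sided p-value.
Step 5: p-value = 0.004040; compare to alpha = 0.05. reject H0.

U_X = 0, p = 0.004040, reject H0 at alpha = 0.05.


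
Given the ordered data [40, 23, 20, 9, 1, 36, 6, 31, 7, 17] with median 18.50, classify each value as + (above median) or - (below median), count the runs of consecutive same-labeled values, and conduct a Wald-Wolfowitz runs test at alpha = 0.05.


Step 1: Compute median = 18.50; label A = above, B = below.
Labels in order: AAABBABABB  (n_A = 5, n_B = 5)
Step 2: Count runs R = 6.
Step 3: Under H0 (random ordering), E[R] = 2*n_A*n_B/(n_A+n_B) + 1 = 2*5*5/10 + 1 = 6.0000.
        Var[R] = 2*n_A*n_B*(2*n_A*n_B - n_A - n_B) / ((n_A+n_B)^2 * (n_A+n_B-1)) = 2000/900 = 2.2222.
        SD[R] = 1.4907.
Step 4: R = E[R], so z = 0 with no continuity correction.
Step 5: Two-sided p-value via normal approximation = 2*(1 - Phi(|z|)) = 1.000000.
Step 6: alpha = 0.05. fail to reject H0.

R = 6, z = 0.0000, p = 1.000000, fail to reject H0.


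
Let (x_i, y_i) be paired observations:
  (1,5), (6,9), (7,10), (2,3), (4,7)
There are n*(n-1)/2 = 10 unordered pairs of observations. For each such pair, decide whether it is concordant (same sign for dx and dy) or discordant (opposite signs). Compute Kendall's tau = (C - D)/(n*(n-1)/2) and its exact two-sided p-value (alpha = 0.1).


Step 1: Enumerate the 10 unordered pairs (i,j) with i<j and classify each by sign(x_j-x_i) * sign(y_j-y_i).
  (1,2):dx=+5,dy=+4->C; (1,3):dx=+6,dy=+5->C; (1,4):dx=+1,dy=-2->D; (1,5):dx=+3,dy=+2->C
  (2,3):dx=+1,dy=+1->C; (2,4):dx=-4,dy=-6->C; (2,5):dx=-2,dy=-2->C; (3,4):dx=-5,dy=-7->C
  (3,5):dx=-3,dy=-3->C; (4,5):dx=+2,dy=+4->C
Step 2: C = 9, D = 1, total pairs = 10.
Step 3: tau = (C - D)/(n(n-1)/2) = (9 - 1)/10 = 0.800000.
Step 4: Exact two-sided p-value (enumerate n! = 120 permutations of y under H0): p = 0.083333.
Step 5: alpha = 0.1. reject H0.

tau_b = 0.8000 (C=9, D=1), p = 0.083333, reject H0.


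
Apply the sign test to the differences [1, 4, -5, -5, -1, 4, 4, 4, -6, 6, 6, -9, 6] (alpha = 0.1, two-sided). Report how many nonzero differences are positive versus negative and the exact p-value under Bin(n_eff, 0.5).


Step 1: Discard zero differences. Original n = 13; n_eff = number of nonzero differences = 13.
Nonzero differences (with sign): +1, +4, -5, -5, -1, +4, +4, +4, -6, +6, +6, -9, +6
Step 2: Count signs: positive = 8, negative = 5.
Step 3: Under H0: P(positive) = 0.5, so the number of positives S ~ Bin(13, 0.5).
Step 4: Two-sided exact p-value = sum of Bin(13,0.5) probabilities at or below the observed probability = 0.581055.
Step 5: alpha = 0.1. fail to reject H0.

n_eff = 13, pos = 8, neg = 5, p = 0.581055, fail to reject H0.


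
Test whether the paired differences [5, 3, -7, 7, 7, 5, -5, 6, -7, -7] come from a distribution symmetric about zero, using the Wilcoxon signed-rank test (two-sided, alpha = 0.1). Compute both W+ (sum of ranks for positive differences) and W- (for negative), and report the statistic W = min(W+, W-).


Step 1: Drop any zero differences (none here) and take |d_i|.
|d| = [5, 3, 7, 7, 7, 5, 5, 6, 7, 7]
Step 2: Midrank |d_i| (ties get averaged ranks).
ranks: |5|->3, |3|->1, |7|->8, |7|->8, |7|->8, |5|->3, |5|->3, |6|->5, |7|->8, |7|->8
Step 3: Attach original signs; sum ranks with positive sign and with negative sign.
W+ = 3 + 1 + 8 + 8 + 3 + 5 = 28
W- = 8 + 3 + 8 + 8 = 27
(Check: W+ + W- = 55 should equal n(n+1)/2 = 55.)
Step 4: Test statistic W = min(W+, W-) = 27.
Step 5: Ties in |d|, so use the tie-corrected normal approximation.
        E[W] = n(n+1)/4 = 10*11/4 = 27.5.
        Tie groups: |d|=5 (t=3), |d|=7 (t=5); sum(t^3 - t) = 144.
        Var[W] = n(n+1)(2n+1)/24 - sum(t^3-t)/48 = 2310/24 - 144/48 = 93.25.
        z = (W - E[W]) / sqrt(Var[W]) = (27 - 27.5) / 9.6566 = -0.0518.
        Two-sided p = 2*Phi(z) = 0.958706.
Step 6: alpha = 0.1. fail to reject H0.

W+ = 28, W- = 27, W = min = 27, p = 0.958706, fail to reject H0.


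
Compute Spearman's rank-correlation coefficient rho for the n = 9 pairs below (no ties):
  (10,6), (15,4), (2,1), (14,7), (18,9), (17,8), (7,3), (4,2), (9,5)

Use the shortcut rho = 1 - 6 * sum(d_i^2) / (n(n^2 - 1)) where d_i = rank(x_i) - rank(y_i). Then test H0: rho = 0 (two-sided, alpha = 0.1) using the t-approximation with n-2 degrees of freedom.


Step 1: Rank x and y separately (midranks; no ties here).
rank(x): 10->5, 15->7, 2->1, 14->6, 18->9, 17->8, 7->3, 4->2, 9->4
rank(y): 6->6, 4->4, 1->1, 7->7, 9->9, 8->8, 3->3, 2->2, 5->5
Step 2: d_i = R_x(i) - R_y(i); compute d_i^2.
  (5-6)^2=1, (7-4)^2=9, (1-1)^2=0, (6-7)^2=1, (9-9)^2=0, (8-8)^2=0, (3-3)^2=0, (2-2)^2=0, (4-5)^2=1
sum(d^2) = 12.
Step 3: rho = 1 - 6*12 / (9*(9^2 - 1)) = 1 - 72/720 = 0.900000.
Step 4: Under H0, t = rho * sqrt((n-2)/(1-rho^2)) = 5.4628 ~ t(7).
Step 5: Two-sided p-value from the t-distribution with 7 df = 0.000943.
Step 6: alpha = 0.1. reject H0.

rho = 0.9000, p = 0.000943, reject H0 at alpha = 0.1.


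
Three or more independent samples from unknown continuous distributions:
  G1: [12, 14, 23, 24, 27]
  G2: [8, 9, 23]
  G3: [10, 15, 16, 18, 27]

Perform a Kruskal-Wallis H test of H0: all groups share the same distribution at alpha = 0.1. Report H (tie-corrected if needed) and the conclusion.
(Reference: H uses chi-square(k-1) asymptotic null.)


Step 1: Combine all N = 13 observations and assign midranks.
sorted (value, group, rank): (8,G2,1), (9,G2,2), (10,G3,3), (12,G1,4), (14,G1,5), (15,G3,6), (16,G3,7), (18,G3,8), (23,G1,9.5), (23,G2,9.5), (24,G1,11), (27,G1,12.5), (27,G3,12.5)
Step 2: Sum ranks within each group.
R_1 = 42 (n_1 = 5)
R_2 = 12.5 (n_2 = 3)
R_3 = 36.5 (n_3 = 5)
Step 3: H = 12/(N(N+1)) * sum(R_i^2/n_i) - 3(N+1)
     = 12/(13*14) * (42^2/5 + 12.5^2/3 + 36.5^2/5) - 3*14
     = 0.065934 * 671.333 - 42
     = 2.263736.
Step 4: Ties present; correction factor C = 1 - 12/(13^3 - 13) = 0.994505. Corrected H = 2.263736 / 0.994505 = 2.276243.
Step 5: Under H0, H ~ chi^2(2); p-value = 0.320420.
Step 6: alpha = 0.1. fail to reject H0.

H = 2.2762, df = 2, p = 0.320420, fail to reject H0.


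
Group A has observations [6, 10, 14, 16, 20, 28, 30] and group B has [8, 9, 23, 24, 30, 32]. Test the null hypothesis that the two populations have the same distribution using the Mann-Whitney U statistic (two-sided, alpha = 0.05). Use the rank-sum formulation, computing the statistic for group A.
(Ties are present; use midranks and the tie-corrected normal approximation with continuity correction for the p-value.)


Step 1: Combine and sort all 13 observations; assign midranks.
sorted (value, group): (6,X), (8,Y), (9,Y), (10,X), (14,X), (16,X), (20,X), (23,Y), (24,Y), (28,X), (30,X), (30,Y), (32,Y)
ranks: 6->1, 8->2, 9->3, 10->4, 14->5, 16->6, 20->7, 23->8, 24->9, 28->10, 30->11.5, 30->11.5, 32->13
Step 2: Rank sum for X: R1 = 1 + 4 + 5 + 6 + 7 + 10 + 11.5 = 44.5.
Step 3: U_X = R1 - n1(n1+1)/2 = 44.5 - 7*8/2 = 44.5 - 28 = 16.5.
       U_Y = n1*n2 - U_X = 42 - 16.5 = 25.5.
Step 4: Ties are present, so use the tie-corrected normal approximation (with continuity correction) for the p-value.
Step 5: p-value = 0.567176; compare to alpha = 0.05. fail to reject H0.

U_X = 16.5, p = 0.567176, fail to reject H0 at alpha = 0.05.


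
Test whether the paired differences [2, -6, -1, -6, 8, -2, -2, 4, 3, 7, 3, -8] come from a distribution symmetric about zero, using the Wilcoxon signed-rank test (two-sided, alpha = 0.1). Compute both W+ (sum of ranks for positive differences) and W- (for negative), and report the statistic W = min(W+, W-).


Step 1: Drop any zero differences (none here) and take |d_i|.
|d| = [2, 6, 1, 6, 8, 2, 2, 4, 3, 7, 3, 8]
Step 2: Midrank |d_i| (ties get averaged ranks).
ranks: |2|->3, |6|->8.5, |1|->1, |6|->8.5, |8|->11.5, |2|->3, |2|->3, |4|->7, |3|->5.5, |7|->10, |3|->5.5, |8|->11.5
Step 3: Attach original signs; sum ranks with positive sign and with negative sign.
W+ = 3 + 11.5 + 7 + 5.5 + 10 + 5.5 = 42.5
W- = 8.5 + 1 + 8.5 + 3 + 3 + 11.5 = 35.5
(Check: W+ + W- = 78 should equal n(n+1)/2 = 78.)
Step 4: Test statistic W = min(W+, W-) = 35.5.
Step 5: Ties in |d|, so use the tie-corrected normal approximation.
        E[W] = n(n+1)/4 = 12*13/4 = 39.
        Tie groups: |d|=2 (t=3), |d|=3 (t=2), |d|=6 (t=2), |d|=8 (t=2); sum(t^3 - t) = 42.
        Var[W] = n(n+1)(2n+1)/24 - sum(t^3-t)/48 = 3900/24 - 42/48 = 161.625.
        z = (W - E[W]) / sqrt(Var[W]) = (35.5 - 39) / 12.7132 = -0.2753.
        Two-sided p = 2*Phi(z) = 0.783082.
Step 6: alpha = 0.1. fail to reject H0.

W+ = 42.5, W- = 35.5, W = min = 35.5, p = 0.783082, fail to reject H0.


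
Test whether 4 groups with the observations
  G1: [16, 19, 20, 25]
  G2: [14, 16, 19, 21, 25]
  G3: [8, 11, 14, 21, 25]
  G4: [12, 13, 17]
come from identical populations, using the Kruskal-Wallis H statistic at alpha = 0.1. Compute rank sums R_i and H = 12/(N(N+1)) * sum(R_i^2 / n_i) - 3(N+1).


Step 1: Combine all N = 17 observations and assign midranks.
sorted (value, group, rank): (8,G3,1), (11,G3,2), (12,G4,3), (13,G4,4), (14,G2,5.5), (14,G3,5.5), (16,G1,7.5), (16,G2,7.5), (17,G4,9), (19,G1,10.5), (19,G2,10.5), (20,G1,12), (21,G2,13.5), (21,G3,13.5), (25,G1,16), (25,G2,16), (25,G3,16)
Step 2: Sum ranks within each group.
R_1 = 46 (n_1 = 4)
R_2 = 53 (n_2 = 5)
R_3 = 38 (n_3 = 5)
R_4 = 16 (n_4 = 3)
Step 3: H = 12/(N(N+1)) * sum(R_i^2/n_i) - 3(N+1)
     = 12/(17*18) * (46^2/4 + 53^2/5 + 38^2/5 + 16^2/3) - 3*18
     = 0.039216 * 1464.93 - 54
     = 3.448366.
Step 4: Ties present; correction factor C = 1 - 48/(17^3 - 17) = 0.990196. Corrected H = 3.448366 / 0.990196 = 3.482508.
Step 5: Under H0, H ~ chi^2(3); p-value = 0.323038.
Step 6: alpha = 0.1. fail to reject H0.

H = 3.4825, df = 3, p = 0.323038, fail to reject H0.


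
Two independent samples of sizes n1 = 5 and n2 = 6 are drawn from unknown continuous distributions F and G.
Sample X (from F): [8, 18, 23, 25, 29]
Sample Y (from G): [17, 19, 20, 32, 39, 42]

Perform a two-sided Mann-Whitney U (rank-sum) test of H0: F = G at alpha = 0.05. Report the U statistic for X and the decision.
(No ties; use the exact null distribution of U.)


Step 1: Combine and sort all 11 observations; assign midranks.
sorted (value, group): (8,X), (17,Y), (18,X), (19,Y), (20,Y), (23,X), (25,X), (29,X), (32,Y), (39,Y), (42,Y)
ranks: 8->1, 17->2, 18->3, 19->4, 20->5, 23->6, 25->7, 29->8, 32->9, 39->10, 42->11
Step 2: Rank sum for X: R1 = 1 + 3 + 6 + 7 + 8 = 25.
Step 3: U_X = R1 - n1(n1+1)/2 = 25 - 5*6/2 = 25 - 15 = 10.
       U_Y = n1*n2 - U_X = 30 - 10 = 20.
Step 4: No ties, so the exact null distribution of U (based on enumerating the C(11,5) = 462 equally likely rank assignments) gives the two-sided p-value.
Step 5: p-value = 0.428571; compare to alpha = 0.05. fail to reject H0.

U_X = 10, p = 0.428571, fail to reject H0 at alpha = 0.05.


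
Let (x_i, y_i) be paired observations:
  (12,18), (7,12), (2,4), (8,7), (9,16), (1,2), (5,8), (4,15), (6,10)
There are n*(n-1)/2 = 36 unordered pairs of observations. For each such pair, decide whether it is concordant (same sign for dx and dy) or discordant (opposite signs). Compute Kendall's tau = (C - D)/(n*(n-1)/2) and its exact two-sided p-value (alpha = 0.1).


Step 1: Enumerate the 36 unordered pairs (i,j) with i<j and classify each by sign(x_j-x_i) * sign(y_j-y_i).
  (1,2):dx=-5,dy=-6->C; (1,3):dx=-10,dy=-14->C; (1,4):dx=-4,dy=-11->C; (1,5):dx=-3,dy=-2->C
  (1,6):dx=-11,dy=-16->C; (1,7):dx=-7,dy=-10->C; (1,8):dx=-8,dy=-3->C; (1,9):dx=-6,dy=-8->C
  (2,3):dx=-5,dy=-8->C; (2,4):dx=+1,dy=-5->D; (2,5):dx=+2,dy=+4->C; (2,6):dx=-6,dy=-10->C
  (2,7):dx=-2,dy=-4->C; (2,8):dx=-3,dy=+3->D; (2,9):dx=-1,dy=-2->C; (3,4):dx=+6,dy=+3->C
  (3,5):dx=+7,dy=+12->C; (3,6):dx=-1,dy=-2->C; (3,7):dx=+3,dy=+4->C; (3,8):dx=+2,dy=+11->C
  (3,9):dx=+4,dy=+6->C; (4,5):dx=+1,dy=+9->C; (4,6):dx=-7,dy=-5->C; (4,7):dx=-3,dy=+1->D
  (4,8):dx=-4,dy=+8->D; (4,9):dx=-2,dy=+3->D; (5,6):dx=-8,dy=-14->C; (5,7):dx=-4,dy=-8->C
  (5,8):dx=-5,dy=-1->C; (5,9):dx=-3,dy=-6->C; (6,7):dx=+4,dy=+6->C; (6,8):dx=+3,dy=+13->C
  (6,9):dx=+5,dy=+8->C; (7,8):dx=-1,dy=+7->D; (7,9):dx=+1,dy=+2->C; (8,9):dx=+2,dy=-5->D
Step 2: C = 29, D = 7, total pairs = 36.
Step 3: tau = (C - D)/(n(n-1)/2) = (29 - 7)/36 = 0.611111.
Step 4: Exact two-sided p-value (enumerate n! = 362880 permutations of y under H0): p = 0.024741.
Step 5: alpha = 0.1. reject H0.

tau_b = 0.6111 (C=29, D=7), p = 0.024741, reject H0.


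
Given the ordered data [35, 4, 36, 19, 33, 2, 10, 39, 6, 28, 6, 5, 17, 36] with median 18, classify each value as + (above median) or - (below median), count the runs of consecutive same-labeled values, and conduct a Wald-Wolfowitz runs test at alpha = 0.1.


Step 1: Compute median = 18; label A = above, B = below.
Labels in order: ABAAABBABABBBA  (n_A = 7, n_B = 7)
Step 2: Count runs R = 9.
Step 3: Under H0 (random ordering), E[R] = 2*n_A*n_B/(n_A+n_B) + 1 = 2*7*7/14 + 1 = 8.0000.
        Var[R] = 2*n_A*n_B*(2*n_A*n_B - n_A - n_B) / ((n_A+n_B)^2 * (n_A+n_B-1)) = 8232/2548 = 3.2308.
        SD[R] = 1.7974.
Step 4: Continuity-corrected z = (R - 0.5 - E[R]) / SD[R] = (9 - 0.5 - 8.0000) / 1.7974 = 0.2782.
Step 5: Two-sided p-value via normal approximation = 2*(1 - Phi(|z|)) = 0.780879.
Step 6: alpha = 0.1. fail to reject H0.

R = 9, z = 0.2782, p = 0.780879, fail to reject H0.


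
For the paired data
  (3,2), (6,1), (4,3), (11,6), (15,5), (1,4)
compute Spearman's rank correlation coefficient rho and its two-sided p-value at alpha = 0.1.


Step 1: Rank x and y separately (midranks; no ties here).
rank(x): 3->2, 6->4, 4->3, 11->5, 15->6, 1->1
rank(y): 2->2, 1->1, 3->3, 6->6, 5->5, 4->4
Step 2: d_i = R_x(i) - R_y(i); compute d_i^2.
  (2-2)^2=0, (4-1)^2=9, (3-3)^2=0, (5-6)^2=1, (6-5)^2=1, (1-4)^2=9
sum(d^2) = 20.
Step 3: rho = 1 - 6*20 / (6*(6^2 - 1)) = 1 - 120/210 = 0.428571.
Step 4: Under H0, t = rho * sqrt((n-2)/(1-rho^2)) = 0.9487 ~ t(4).
Step 5: Two-sided p-value from the t-distribution with 4 df = 0.396501.
Step 6: alpha = 0.1. fail to reject H0.

rho = 0.4286, p = 0.396501, fail to reject H0 at alpha = 0.1.


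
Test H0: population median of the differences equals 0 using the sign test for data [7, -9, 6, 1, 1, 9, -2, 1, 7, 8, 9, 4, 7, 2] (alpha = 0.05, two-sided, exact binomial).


Step 1: Discard zero differences. Original n = 14; n_eff = number of nonzero differences = 14.
Nonzero differences (with sign): +7, -9, +6, +1, +1, +9, -2, +1, +7, +8, +9, +4, +7, +2
Step 2: Count signs: positive = 12, negative = 2.
Step 3: Under H0: P(positive) = 0.5, so the number of positives S ~ Bin(14, 0.5).
Step 4: Two-sided exact p-value = sum of Bin(14,0.5) probabilities at or below the observed probability = 0.012939.
Step 5: alpha = 0.05. reject H0.

n_eff = 14, pos = 12, neg = 2, p = 0.012939, reject H0.


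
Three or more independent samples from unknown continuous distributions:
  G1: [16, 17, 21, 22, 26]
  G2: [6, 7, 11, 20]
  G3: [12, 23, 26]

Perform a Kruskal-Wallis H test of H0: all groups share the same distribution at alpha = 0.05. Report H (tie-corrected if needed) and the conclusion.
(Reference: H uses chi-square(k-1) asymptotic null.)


Step 1: Combine all N = 12 observations and assign midranks.
sorted (value, group, rank): (6,G2,1), (7,G2,2), (11,G2,3), (12,G3,4), (16,G1,5), (17,G1,6), (20,G2,7), (21,G1,8), (22,G1,9), (23,G3,10), (26,G1,11.5), (26,G3,11.5)
Step 2: Sum ranks within each group.
R_1 = 39.5 (n_1 = 5)
R_2 = 13 (n_2 = 4)
R_3 = 25.5 (n_3 = 3)
Step 3: H = 12/(N(N+1)) * sum(R_i^2/n_i) - 3(N+1)
     = 12/(12*13) * (39.5^2/5 + 13^2/4 + 25.5^2/3) - 3*13
     = 0.076923 * 571.05 - 39
     = 4.926923.
Step 4: Ties present; correction factor C = 1 - 6/(12^3 - 12) = 0.996503. Corrected H = 4.926923 / 0.996503 = 4.944211.
Step 5: Under H0, H ~ chi^2(2); p-value = 0.084407.
Step 6: alpha = 0.05. fail to reject H0.

H = 4.9442, df = 2, p = 0.084407, fail to reject H0.
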